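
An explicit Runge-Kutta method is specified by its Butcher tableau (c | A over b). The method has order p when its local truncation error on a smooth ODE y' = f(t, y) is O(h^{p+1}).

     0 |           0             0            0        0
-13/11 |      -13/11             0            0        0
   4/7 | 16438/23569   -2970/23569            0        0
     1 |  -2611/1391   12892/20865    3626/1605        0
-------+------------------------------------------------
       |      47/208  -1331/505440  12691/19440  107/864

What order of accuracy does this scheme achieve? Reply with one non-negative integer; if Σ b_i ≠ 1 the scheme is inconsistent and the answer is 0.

b = (47/208, -1331/505440, 12691/19440, 107/864)
c = (0, -13/11, 4/7, 1)
Ac = (0, 0, 270/1813, 60/107)
Σ b_i: 47/208·1 + (-1331/505440)·1 + 12691/19440·1 + 107/864·1 = 1 ✓
b·c: (-1331/505440)·(-13/11) + 12691/19440·4/7 + 107/864·1 = 1/2 ✓
b·c²: (-1331/505440)·169/121 + 12691/19440·16/49 + 107/864·1 = 1/3 ✓
b·Ac: 12691/19440·270/1813 + 107/864·60/107 = 1/6 ✓
b·c³: (-1331/505440)·(-2197/1331) + 12691/19440·64/343 + 107/864·1 = 1/4 ✓
b·(c∘Ac): 12691/19440·1080/12691 + 107/864·60/107 = 1/8 ✓
b·Ac²: 12691/19440·(-3510/19943) + 107/864·1884/1177 = 1/12 ✓
b·A²c: 107/864·36/107 = 1/24 ✓; 4 stages ⇒ order 4.

4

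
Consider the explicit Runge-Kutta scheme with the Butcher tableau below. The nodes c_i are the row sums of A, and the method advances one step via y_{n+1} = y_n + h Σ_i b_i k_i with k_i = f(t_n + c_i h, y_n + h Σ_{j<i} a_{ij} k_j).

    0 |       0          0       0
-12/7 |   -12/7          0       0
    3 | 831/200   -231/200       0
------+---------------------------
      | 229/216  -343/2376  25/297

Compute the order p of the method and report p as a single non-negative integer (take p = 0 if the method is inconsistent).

b = (229/216, -343/2376, 25/297)
c = (0, -12/7, 3)
Ac = (0, 0, 99/50)
Σ b_i: 229/216·1 + (-343/2376)·1 + 25/297·1 = 1 ✓
b·c: (-343/2376)·(-12/7) + 25/297·3 = 1/2 ✓
b·c²: (-343/2376)·144/49 + 25/297·9 = 1/3 ✓
b·Ac: 25/297·99/50 = 1/6 ✓; 3 stages ⇒ order 3.

3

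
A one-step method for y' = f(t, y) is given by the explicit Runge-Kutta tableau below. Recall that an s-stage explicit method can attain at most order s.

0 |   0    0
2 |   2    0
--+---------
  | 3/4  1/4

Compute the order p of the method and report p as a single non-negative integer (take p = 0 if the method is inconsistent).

2

b = (3/4, 1/4)
c = (0, 2)
Σ b_i: 3/4·1 + 1/4·1 = 1 ✓
b·c: 1/4·2 = 1/2 ✓; 2 stages ⇒ order 2.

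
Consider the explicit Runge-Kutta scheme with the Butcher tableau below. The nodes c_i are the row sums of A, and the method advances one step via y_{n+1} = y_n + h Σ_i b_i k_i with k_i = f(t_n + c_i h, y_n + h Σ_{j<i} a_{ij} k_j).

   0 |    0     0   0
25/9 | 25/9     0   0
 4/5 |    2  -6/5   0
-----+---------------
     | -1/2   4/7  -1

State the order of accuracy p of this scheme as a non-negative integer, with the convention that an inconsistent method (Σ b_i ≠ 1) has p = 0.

b = (-1/2, 4/7, -1)
c = (0, 25/9, 4/5)
Ac = (0, 0, -10/3)
Σ b_i: (-1/2)·1 + 4/7·1 + (-1)·1 = -13/14 ≠ 1 ⇒ order 0.

0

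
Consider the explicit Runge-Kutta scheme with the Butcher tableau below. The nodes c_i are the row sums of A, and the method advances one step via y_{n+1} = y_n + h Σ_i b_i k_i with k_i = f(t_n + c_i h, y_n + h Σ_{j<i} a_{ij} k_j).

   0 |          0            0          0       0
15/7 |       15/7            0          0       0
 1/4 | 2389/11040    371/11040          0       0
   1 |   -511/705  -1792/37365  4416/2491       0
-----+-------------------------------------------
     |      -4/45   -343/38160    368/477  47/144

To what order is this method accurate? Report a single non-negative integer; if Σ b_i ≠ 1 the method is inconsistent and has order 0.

4

b = (-4/45, -343/38160, 368/477, 47/144)
c = (0, 15/7, 1/4, 1)
Ac = (0, 0, 53/736, 16/47)
Σ b_i: (-4/45)·1 + (-343/38160)·1 + 368/477·1 + 47/144·1 = 1 ✓
b·c: (-343/38160)·15/7 + 368/477·1/4 + 47/144·1 = 1/2 ✓
b·c²: (-343/38160)·225/49 + 368/477·1/16 + 47/144·1 = 1/3 ✓
b·Ac: 368/477·53/736 + 47/144·16/47 = 1/6 ✓
b·c³: (-343/38160)·3375/343 + 368/477·1/64 + 47/144·1 = 1/4 ✓
b·(c∘Ac): 368/477·53/2944 + 47/144·16/47 = 1/8 ✓
b·Ac²: 368/477·795/5152 + 47/144·(-36/329) = 1/12 ✓
b·A²c: 47/144·6/47 = 1/24 ✓; 4 stages ⇒ order 4.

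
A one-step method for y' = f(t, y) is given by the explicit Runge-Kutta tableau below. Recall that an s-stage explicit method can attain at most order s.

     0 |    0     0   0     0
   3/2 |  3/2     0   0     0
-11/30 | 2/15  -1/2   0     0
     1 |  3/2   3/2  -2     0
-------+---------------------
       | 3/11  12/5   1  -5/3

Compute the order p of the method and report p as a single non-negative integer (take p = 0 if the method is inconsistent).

0

b = (3/11, 12/5, 1, -5/3)
c = (0, 3/2, -11/30, 1)
Ac = (0, 0, -3/4, 179/60)
Σ b_i: 3/11·1 + 12/5·1 + 1·1 + (-5/3)·1 = 331/165 ≠ 1 ⇒ order 0.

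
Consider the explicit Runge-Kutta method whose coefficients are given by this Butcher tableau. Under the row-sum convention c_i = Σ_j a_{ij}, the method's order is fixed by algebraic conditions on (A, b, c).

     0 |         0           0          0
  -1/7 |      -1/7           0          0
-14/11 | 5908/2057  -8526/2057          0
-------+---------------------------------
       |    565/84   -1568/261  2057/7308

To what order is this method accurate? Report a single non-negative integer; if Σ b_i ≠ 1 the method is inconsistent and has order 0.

3

b = (565/84, -1568/261, 2057/7308)
c = (0, -1/7, -14/11)
Ac = (0, 0, 1218/2057)
Σ b_i: 565/84·1 + (-1568/261)·1 + 2057/7308·1 = 1 ✓
b·c: (-1568/261)·(-1/7) + 2057/7308·(-14/11) = 1/2 ✓
b·c²: (-1568/261)·1/49 + 2057/7308·196/121 = 1/3 ✓
b·Ac: 2057/7308·1218/2057 = 1/6 ✓; 3 stages ⇒ order 3.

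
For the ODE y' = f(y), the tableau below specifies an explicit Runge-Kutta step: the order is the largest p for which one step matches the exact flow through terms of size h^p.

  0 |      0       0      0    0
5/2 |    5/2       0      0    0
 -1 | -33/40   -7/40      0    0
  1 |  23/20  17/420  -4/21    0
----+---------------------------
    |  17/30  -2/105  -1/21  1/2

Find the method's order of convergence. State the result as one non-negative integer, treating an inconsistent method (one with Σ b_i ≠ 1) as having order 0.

b = (17/30, -2/105, -1/21, 1/2)
c = (0, 5/2, -1, 1)
Ac = (0, 0, -7/16, 7/24)
Σ b_i: 17/30·1 + (-2/105)·1 + (-1/21)·1 + 1/2·1 = 1 ✓
b·c: (-2/105)·5/2 + (-1/21)·(-1) + 1/2·1 = 1/2 ✓
b·c²: (-2/105)·25/4 + (-1/21)·1 + 1/2·1 = 1/3 ✓
b·Ac: (-1/21)·(-7/16) + 1/2·7/24 = 1/6 ✓
b·c³: (-2/105)·125/8 + (-1/21)·(-1) + 1/2·1 = 1/4 ✓
b·(c∘Ac): (-1/21)·7/16 + 1/2·7/24 = 1/8 ✓
b·Ac²: (-1/21)·(-35/32) + 1/2·1/16 = 1/12 ✓
b·A²c: 1/2·1/12 = 1/24 ✓; 4 stages ⇒ order 4.

4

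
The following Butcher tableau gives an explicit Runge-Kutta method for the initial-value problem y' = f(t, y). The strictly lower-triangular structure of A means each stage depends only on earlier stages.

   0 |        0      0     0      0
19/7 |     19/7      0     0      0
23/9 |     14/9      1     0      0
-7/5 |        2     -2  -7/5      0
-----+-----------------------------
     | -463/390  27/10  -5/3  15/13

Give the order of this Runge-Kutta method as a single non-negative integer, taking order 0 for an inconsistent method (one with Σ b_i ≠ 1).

b = (-463/390, 27/10, -5/3, 15/13)
c = (0, 19/7, 23/9, -7/5)
Ac = (0, 0, 19/7, -2837/315)
Σ b_i: (-463/390)·1 + 27/10·1 + (-5/3)·1 + 15/13·1 = 1 ✓
b·c: 27/10·19/7 + (-5/3)·23/9 + 15/13·(-7/5) = 35723/24570 ≠ 1/2 ⇒ order 1.

1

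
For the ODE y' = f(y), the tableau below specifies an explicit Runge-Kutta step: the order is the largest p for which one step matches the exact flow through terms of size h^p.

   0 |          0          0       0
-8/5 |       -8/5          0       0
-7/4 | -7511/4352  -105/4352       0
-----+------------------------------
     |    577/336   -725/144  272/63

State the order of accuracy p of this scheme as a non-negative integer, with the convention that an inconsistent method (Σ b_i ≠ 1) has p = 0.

b = (577/336, -725/144, 272/63)
c = (0, -8/5, -7/4)
Ac = (0, 0, 21/544)
Σ b_i: 577/336·1 + (-725/144)·1 + 272/63·1 = 1 ✓
b·c: (-725/144)·(-8/5) + 272/63·(-7/4) = 1/2 ✓
b·c²: (-725/144)·64/25 + 272/63·49/16 = 1/3 ✓
b·Ac: 272/63·21/544 = 1/6 ✓; 3 stages ⇒ order 3.

3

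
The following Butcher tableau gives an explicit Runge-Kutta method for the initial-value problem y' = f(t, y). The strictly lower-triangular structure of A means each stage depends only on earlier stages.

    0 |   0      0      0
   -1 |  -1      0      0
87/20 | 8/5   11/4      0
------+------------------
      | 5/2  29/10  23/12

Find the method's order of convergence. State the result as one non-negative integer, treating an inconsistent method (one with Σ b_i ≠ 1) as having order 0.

0

b = (5/2, 29/10, 23/12)
c = (0, -1, 87/20)
Ac = (0, 0, -11/4)
Σ b_i: 5/2·1 + 29/10·1 + 23/12·1 = 439/60 ≠ 1 ⇒ order 0.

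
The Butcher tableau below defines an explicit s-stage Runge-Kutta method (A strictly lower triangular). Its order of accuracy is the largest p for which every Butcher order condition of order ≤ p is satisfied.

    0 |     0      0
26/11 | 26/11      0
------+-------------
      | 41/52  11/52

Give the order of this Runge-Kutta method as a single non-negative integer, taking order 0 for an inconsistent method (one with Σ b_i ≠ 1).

2

b = (41/52, 11/52)
c = (0, 26/11)
Σ b_i: 41/52·1 + 11/52·1 = 1 ✓
b·c: 11/52·26/11 = 1/2 ✓; 2 stages ⇒ order 2.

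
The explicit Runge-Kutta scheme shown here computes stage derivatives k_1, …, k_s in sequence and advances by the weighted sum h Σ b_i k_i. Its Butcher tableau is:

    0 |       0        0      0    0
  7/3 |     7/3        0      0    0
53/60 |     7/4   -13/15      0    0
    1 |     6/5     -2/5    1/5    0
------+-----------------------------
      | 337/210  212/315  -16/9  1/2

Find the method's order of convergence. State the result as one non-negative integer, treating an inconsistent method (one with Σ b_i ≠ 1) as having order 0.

2

b = (337/210, 212/315, -16/9, 1/2)
c = (0, 7/3, 53/60, 1)
Ac = (0, 0, -91/45, -227/300)
Σ b_i: 337/210·1 + 212/315·1 + (-16/9)·1 + 1/2·1 = 1 ✓
b·c: 212/315·7/3 + (-16/9)·53/60 + 1/2·1 = 1/2 ✓
b·c²: 212/315·49/9 + (-16/9)·2809/3600 + 1/2·1 = 3749/1350 ≠ 1/3 ⇒ order 2.
b·Ac: (-16/9)·(-91/45) + 1/2·(-227/300) = 52111/16200 ≠ 1/6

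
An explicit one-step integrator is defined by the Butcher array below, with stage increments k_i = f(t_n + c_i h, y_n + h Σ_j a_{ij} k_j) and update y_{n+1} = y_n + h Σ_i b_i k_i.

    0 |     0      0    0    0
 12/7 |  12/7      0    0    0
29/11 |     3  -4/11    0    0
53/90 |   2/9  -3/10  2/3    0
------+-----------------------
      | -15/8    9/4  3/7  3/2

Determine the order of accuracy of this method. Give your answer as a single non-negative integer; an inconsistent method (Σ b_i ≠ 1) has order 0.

b = (-15/8, 9/4, 3/7, 3/2)
c = (0, 12/7, 29/11, 53/90)
Ac = (0, 0, -48/77, 1436/1155)
Σ b_i: (-15/8)·1 + 9/4·1 + 3/7·1 + 3/2·1 = 129/56 ≠ 1 ⇒ order 0.

0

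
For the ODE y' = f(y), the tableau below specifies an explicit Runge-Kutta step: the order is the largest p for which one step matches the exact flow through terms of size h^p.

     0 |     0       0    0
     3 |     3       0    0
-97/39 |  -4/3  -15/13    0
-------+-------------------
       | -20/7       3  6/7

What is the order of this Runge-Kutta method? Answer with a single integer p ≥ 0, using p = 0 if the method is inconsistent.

1

b = (-20/7, 3, 6/7)
c = (0, 3, -97/39)
Ac = (0, 0, -45/13)
Σ b_i: (-20/7)·1 + 3·1 + 6/7·1 = 1 ✓
b·c: 3·3 + 6/7·(-97/39) = 625/91 ≠ 1/2 ⇒ order 1.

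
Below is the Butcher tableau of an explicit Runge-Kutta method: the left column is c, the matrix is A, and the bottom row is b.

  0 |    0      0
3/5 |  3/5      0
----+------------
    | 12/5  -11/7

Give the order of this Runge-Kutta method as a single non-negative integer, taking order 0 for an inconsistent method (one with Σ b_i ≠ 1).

0

b = (12/5, -11/7)
c = (0, 3/5)
Σ b_i: 12/5·1 + (-11/7)·1 = 29/35 ≠ 1 ⇒ order 0.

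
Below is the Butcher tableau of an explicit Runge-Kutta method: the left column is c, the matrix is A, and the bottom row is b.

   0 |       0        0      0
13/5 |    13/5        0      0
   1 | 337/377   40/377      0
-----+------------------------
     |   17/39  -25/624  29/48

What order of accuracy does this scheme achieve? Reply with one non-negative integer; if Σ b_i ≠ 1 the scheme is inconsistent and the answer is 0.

3

b = (17/39, -25/624, 29/48)
c = (0, 13/5, 1)
Ac = (0, 0, 8/29)
Σ b_i: 17/39·1 + (-25/624)·1 + 29/48·1 = 1 ✓
b·c: (-25/624)·13/5 + 29/48·1 = 1/2 ✓
b·c²: (-25/624)·169/25 + 29/48·1 = 1/3 ✓
b·Ac: 29/48·8/29 = 1/6 ✓; 3 stages ⇒ order 3.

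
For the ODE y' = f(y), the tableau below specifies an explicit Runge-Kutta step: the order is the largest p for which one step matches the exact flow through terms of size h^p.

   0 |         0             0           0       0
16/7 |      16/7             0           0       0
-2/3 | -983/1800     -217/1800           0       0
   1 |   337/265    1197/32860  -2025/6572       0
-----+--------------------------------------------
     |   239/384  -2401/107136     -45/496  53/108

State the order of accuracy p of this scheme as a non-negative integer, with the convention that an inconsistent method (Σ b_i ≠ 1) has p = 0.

b = (239/384, -2401/107136, -45/496, 53/108)
c = (0, 16/7, -2/3, 1)
Ac = (0, 0, -62/225, 153/530)
Σ b_i: 239/384·1 + (-2401/107136)·1 + (-45/496)·1 + 53/108·1 = 1 ✓
b·c: (-2401/107136)·16/7 + (-45/496)·(-2/3) + 53/108·1 = 1/2 ✓
b·c²: (-2401/107136)·256/49 + (-45/496)·4/9 + 53/108·1 = 1/3 ✓
b·Ac: (-45/496)·(-62/225) + 53/108·153/530 = 1/6 ✓
b·c³: (-2401/107136)·4096/343 + (-45/496)·(-8/27) + 53/108·1 = 1/4 ✓
b·(c∘Ac): (-45/496)·124/675 + 53/108·153/530 = 1/8 ✓
b·Ac²: (-45/496)·(-992/1575) + 53/108·99/1855 = 1/12 ✓
b·A²c: 53/108·9/106 = 1/24 ✓; 4 stages ⇒ order 4.

4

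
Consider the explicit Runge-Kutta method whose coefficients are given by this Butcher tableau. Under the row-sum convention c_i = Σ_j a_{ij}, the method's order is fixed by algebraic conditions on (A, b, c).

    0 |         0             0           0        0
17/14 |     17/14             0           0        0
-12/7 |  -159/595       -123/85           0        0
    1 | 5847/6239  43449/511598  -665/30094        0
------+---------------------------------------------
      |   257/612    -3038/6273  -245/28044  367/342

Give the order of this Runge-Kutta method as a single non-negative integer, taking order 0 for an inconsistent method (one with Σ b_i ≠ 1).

b = (257/612, -3038/6273, -245/28044, 367/342)
c = (0, 17/14, -12/7, 1)
Ac = (0, 0, -123/70, 207/1468)
Σ b_i: 257/612·1 + (-3038/6273)·1 + (-245/28044)·1 + 367/342·1 = 1 ✓
b·c: (-3038/6273)·17/14 + (-245/28044)·(-12/7) + 367/342·1 = 1/2 ✓
b·c²: (-3038/6273)·289/196 + (-245/28044)·144/49 + 367/342·1 = 1/3 ✓
b·Ac: (-245/28044)·(-123/70) + 367/342·207/1468 = 1/6 ✓
b·c³: (-3038/6273)·4913/2744 + (-245/28044)·(-1728/343) + 367/342·1 = 1/4 ✓
b·(c∘Ac): (-245/28044)·738/245 + 367/342·207/1468 = 1/8 ✓
b·Ac²: (-245/28044)·(-2091/980) + 367/342·177/2936 = 1/12 ✓
b·A²c: 367/342·57/1468 = 1/24 ✓; 4 stages ⇒ order 4.

4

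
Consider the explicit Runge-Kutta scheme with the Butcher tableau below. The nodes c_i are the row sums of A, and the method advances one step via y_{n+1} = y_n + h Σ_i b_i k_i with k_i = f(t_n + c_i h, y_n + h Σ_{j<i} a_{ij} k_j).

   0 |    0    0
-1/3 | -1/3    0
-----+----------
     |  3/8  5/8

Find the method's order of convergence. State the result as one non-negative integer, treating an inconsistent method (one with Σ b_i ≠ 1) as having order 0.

b = (3/8, 5/8)
c = (0, -1/3)
Σ b_i: 3/8·1 + 5/8·1 = 1 ✓
b·c: 5/8·(-1/3) = -5/24 ≠ 1/2 ⇒ order 1.

1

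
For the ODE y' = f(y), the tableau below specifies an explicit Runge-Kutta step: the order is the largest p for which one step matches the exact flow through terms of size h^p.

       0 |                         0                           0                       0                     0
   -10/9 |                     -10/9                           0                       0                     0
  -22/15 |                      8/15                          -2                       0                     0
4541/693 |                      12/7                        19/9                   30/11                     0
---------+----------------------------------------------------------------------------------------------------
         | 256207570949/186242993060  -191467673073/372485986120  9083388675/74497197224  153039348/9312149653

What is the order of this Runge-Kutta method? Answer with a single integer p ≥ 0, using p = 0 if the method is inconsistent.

b = (256207570949/186242993060, -191467673073/372485986120, 9083388675/74497197224, 153039348/9312149653)
c = (0, -10/9, -22/15, 4541/693)
Ac = (0, 0, 20/9, -514/81)
Σ b_i: 256207570949/186242993060·1 + (-191467673073/372485986120)·1 + 9083388675/74497197224·1 + 153039348/9312149653·1 = 1 ✓
b·c: (-191467673073/372485986120)·(-10/9) + 9083388675/74497197224·(-22/15) + 153039348/9312149653·4541/693 = 1/2 ✓
b·c²: (-191467673073/372485986120)·100/81 + 9083388675/74497197224·484/225 + 153039348/9312149653·20620681/480249 = 1/3 ✓
b·Ac: 9083388675/74497197224·20/9 + 153039348/9312149653·(-514/81) = 1/6 ✓
b·c³: (-191467673073/372485986120)·(-1000/729) + 9083388675/74497197224·(-10648/3375) + 153039348/9312149653·93638512421/332812557 = 478609598919866/96799795642935 ≠ 1/4 ⇒ order 3.
b·(c∘Ac): 9083388675/74497197224·(-88/27) + 153039348/9312149653·(-2334074/56133) = -271733130713/251428040631 ≠ 1/8
b·Ac²: 9083388675/74497197224·(-200/81) + 153039348/9312149653·30884/3645 = -203420186509/1257140203155 ≠ 1/12
b·A²c: 153039348/9312149653·200/33 = 927511200/9312149653 ≠ 1/24

3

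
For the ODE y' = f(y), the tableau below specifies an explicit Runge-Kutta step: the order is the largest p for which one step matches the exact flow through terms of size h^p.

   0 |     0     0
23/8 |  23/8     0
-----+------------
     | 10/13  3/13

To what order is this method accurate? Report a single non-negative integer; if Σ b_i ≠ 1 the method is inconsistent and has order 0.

b = (10/13, 3/13)
c = (0, 23/8)
Σ b_i: 10/13·1 + 3/13·1 = 1 ✓
b·c: 3/13·23/8 = 69/104 ≠ 1/2 ⇒ order 1.

1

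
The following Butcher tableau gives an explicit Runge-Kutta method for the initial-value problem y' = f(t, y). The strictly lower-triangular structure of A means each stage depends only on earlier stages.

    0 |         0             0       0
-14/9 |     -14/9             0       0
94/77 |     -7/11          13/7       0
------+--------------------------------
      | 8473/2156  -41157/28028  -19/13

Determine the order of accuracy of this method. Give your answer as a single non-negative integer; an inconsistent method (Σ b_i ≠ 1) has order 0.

b = (8473/2156, -41157/28028, -19/13)
c = (0, -14/9, 94/77)
Ac = (0, 0, -26/9)
Σ b_i: 8473/2156·1 + (-41157/28028)·1 + (-19/13)·1 = 1 ✓
b·c: (-41157/28028)·(-14/9) + (-19/13)·94/77 = 1/2 ✓
b·c²: (-41157/28028)·196/81 + (-19/13)·8836/5929 = -305831/53361 ≠ 1/3 ⇒ order 2.
b·Ac: (-19/13)·(-26/9) = 38/9 ≠ 1/6

2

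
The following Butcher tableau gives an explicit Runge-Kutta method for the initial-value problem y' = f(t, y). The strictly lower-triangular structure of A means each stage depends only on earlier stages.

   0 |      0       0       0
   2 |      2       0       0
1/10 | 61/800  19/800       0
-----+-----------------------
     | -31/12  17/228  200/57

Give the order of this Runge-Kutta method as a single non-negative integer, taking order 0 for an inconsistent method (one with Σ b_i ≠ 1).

3

b = (-31/12, 17/228, 200/57)
c = (0, 2, 1/10)
Ac = (0, 0, 19/400)
Σ b_i: (-31/12)·1 + 17/228·1 + 200/57·1 = 1 ✓
b·c: 17/228·2 + 200/57·1/10 = 1/2 ✓
b·c²: 17/228·4 + 200/57·1/100 = 1/3 ✓
b·Ac: 200/57·19/400 = 1/6 ✓; 3 stages ⇒ order 3.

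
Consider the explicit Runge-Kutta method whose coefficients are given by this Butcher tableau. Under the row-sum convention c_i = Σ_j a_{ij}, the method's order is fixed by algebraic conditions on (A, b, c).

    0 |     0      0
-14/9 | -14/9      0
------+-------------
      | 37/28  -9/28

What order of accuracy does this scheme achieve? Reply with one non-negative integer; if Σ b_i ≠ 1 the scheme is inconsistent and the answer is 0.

2

b = (37/28, -9/28)
c = (0, -14/9)
Σ b_i: 37/28·1 + (-9/28)·1 = 1 ✓
b·c: (-9/28)·(-14/9) = 1/2 ✓; 2 stages ⇒ order 2.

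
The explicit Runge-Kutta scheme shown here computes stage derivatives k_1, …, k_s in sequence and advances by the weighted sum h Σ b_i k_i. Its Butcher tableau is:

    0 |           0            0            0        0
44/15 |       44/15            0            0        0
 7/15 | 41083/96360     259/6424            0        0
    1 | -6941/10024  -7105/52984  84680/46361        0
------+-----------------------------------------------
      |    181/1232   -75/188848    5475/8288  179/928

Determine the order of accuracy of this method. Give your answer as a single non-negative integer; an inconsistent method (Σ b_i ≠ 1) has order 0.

b = (181/1232, -75/188848, 5475/8288, 179/928)
c = (0, 44/15, 7/15, 1)
Ac = (0, 0, 259/2190, 493/1074)
Σ b_i: 181/1232·1 + (-75/188848)·1 + 5475/8288·1 + 179/928·1 = 1 ✓
b·c: (-75/188848)·44/15 + 5475/8288·7/15 + 179/928·1 = 1/2 ✓
b·c²: (-75/188848)·1936/225 + 5475/8288·49/225 + 179/928·1 = 1/3 ✓
b·Ac: 5475/8288·259/2190 + 179/928·493/1074 = 1/6 ✓
b·c³: (-75/188848)·85184/3375 + 5475/8288·343/3375 + 179/928·1 = 1/4 ✓
b·(c∘Ac): 5475/8288·1813/32850 + 179/928·493/1074 = 1/8 ✓
b·Ac²: 5475/8288·5698/16425 + 179/928·(-406/537) = 1/12 ✓
b·A²c: 179/928·116/537 = 1/24 ✓; 4 stages ⇒ order 4.

4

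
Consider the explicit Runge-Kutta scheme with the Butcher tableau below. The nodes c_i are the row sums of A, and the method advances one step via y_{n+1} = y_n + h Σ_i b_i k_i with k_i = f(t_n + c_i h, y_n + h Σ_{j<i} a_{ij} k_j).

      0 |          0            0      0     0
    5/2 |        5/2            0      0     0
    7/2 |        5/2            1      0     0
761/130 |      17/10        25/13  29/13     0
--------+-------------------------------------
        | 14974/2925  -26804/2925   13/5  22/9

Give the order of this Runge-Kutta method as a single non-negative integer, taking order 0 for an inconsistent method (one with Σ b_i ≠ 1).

b = (14974/2925, -26804/2925, 13/5, 22/9)
c = (0, 5/2, 7/2, 761/130)
Ac = (0, 0, 5/2, 164/13)
Σ b_i: 14974/2925·1 + (-26804/2925)·1 + 13/5·1 + 22/9·1 = 1 ✓
b·c: (-26804/2925)·5/2 + 13/5·7/2 + 22/9·761/130 = 1/2 ✓
b·c²: (-26804/2925)·25/4 + 13/5·49/4 + 22/9·579121/16900 = 8873747/152100 ≠ 1/3 ⇒ order 2.
b·Ac: 13/5·5/2 + 22/9·164/13 = 8737/234 ≠ 1/6

2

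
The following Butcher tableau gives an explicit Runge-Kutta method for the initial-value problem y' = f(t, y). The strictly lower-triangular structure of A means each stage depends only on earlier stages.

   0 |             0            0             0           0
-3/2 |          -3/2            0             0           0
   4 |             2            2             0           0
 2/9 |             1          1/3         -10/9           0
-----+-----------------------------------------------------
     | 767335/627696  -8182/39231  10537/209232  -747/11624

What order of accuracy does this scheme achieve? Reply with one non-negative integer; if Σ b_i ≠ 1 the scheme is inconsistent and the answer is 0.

b = (767335/627696, -8182/39231, 10537/209232, -747/11624)
c = (0, -3/2, 4, 2/9)
Ac = (0, 0, -3, -89/18)
Σ b_i: 767335/627696·1 + (-8182/39231)·1 + 10537/209232·1 + (-747/11624)·1 = 1 ✓
b·c: (-8182/39231)·(-3/2) + 10537/209232·4 + (-747/11624)·2/9 = 1/2 ✓
b·c²: (-8182/39231)·9/4 + 10537/209232·16 + (-747/11624)·4/81 = 1/3 ✓
b·Ac: 10537/209232·(-3) + (-747/11624)·(-89/18) = 1/6 ✓
b·c³: (-8182/39231)·(-27/8) + 10537/209232·64 + (-747/11624)·8/729 = 1848367/470772 ≠ 1/4 ⇒ order 3.
b·(c∘Ac): 10537/209232·(-12) + (-747/11624)·(-89/81) = -55835/104616 ≠ 1/8
b·Ac²: 10537/209232·9/2 + (-747/11624)·(-613/36) = 7677/5812 ≠ 1/12
b·A²c: (-747/11624)·10/3 = -1245/5812 ≠ 1/24

3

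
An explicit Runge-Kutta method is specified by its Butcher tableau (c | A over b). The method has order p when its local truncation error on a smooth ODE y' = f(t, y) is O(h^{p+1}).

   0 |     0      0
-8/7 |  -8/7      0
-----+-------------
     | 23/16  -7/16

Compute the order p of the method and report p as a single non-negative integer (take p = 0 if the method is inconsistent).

b = (23/16, -7/16)
c = (0, -8/7)
Σ b_i: 23/16·1 + (-7/16)·1 = 1 ✓
b·c: (-7/16)·(-8/7) = 1/2 ✓; 2 stages ⇒ order 2.

2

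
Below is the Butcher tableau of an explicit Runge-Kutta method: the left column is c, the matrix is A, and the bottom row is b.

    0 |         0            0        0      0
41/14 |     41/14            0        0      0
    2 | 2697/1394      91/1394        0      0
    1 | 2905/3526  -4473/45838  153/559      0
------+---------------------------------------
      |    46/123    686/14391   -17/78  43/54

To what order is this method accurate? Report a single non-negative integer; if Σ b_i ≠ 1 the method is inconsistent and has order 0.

4

b = (46/123, 686/14391, -17/78, 43/54)
c = (0, 41/14, 2, 1)
Ac = (0, 0, 13/68, 45/172)
Σ b_i: 46/123·1 + 686/14391·1 + (-17/78)·1 + 43/54·1 = 1 ✓
b·c: 686/14391·41/14 + (-17/78)·2 + 43/54·1 = 1/2 ✓
b·c²: 686/14391·1681/196 + (-17/78)·4 + 43/54·1 = 1/3 ✓
b·Ac: (-17/78)·13/68 + 43/54·45/172 = 1/6 ✓
b·c³: 686/14391·68921/2744 + (-17/78)·8 + 43/54·1 = 1/4 ✓
b·(c∘Ac): (-17/78)·13/34 + 43/54·45/172 = 1/8 ✓
b·Ac²: (-17/78)·533/952 + 43/54·621/2408 = 1/12 ✓
b·A²c: 43/54·9/172 = 1/24 ✓; 4 stages ⇒ order 4.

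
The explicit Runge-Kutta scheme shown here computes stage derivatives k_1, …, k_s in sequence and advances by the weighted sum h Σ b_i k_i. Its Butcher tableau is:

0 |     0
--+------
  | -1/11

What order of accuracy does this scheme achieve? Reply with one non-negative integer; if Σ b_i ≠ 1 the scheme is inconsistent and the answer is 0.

0

b = (-1/11)
c = (0)
Σ b_i: (-1/11)·1 = -1/11 ≠ 1 ⇒ order 0.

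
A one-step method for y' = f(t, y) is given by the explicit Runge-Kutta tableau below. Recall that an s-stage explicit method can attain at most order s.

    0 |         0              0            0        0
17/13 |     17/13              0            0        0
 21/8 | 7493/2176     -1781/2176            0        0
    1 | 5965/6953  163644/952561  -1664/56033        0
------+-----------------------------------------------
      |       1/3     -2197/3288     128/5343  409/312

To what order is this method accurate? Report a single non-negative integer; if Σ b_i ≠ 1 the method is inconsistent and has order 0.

4

b = (1/3, -2197/3288, 128/5343, 409/312)
c = (0, 17/13, 21/8, 1)
Ac = (0, 0, -137/128, 60/409)
Σ b_i: 1/3·1 + (-2197/3288)·1 + 128/5343·1 + 409/312·1 = 1 ✓
b·c: (-2197/3288)·17/13 + 128/5343·21/8 + 409/312·1 = 1/2 ✓
b·c²: (-2197/3288)·289/169 + 128/5343·441/64 + 409/312·1 = 1/3 ✓
b·Ac: 128/5343·(-137/128) + 409/312·60/409 = 1/6 ✓
b·c³: (-2197/3288)·4913/2197 + 128/5343·9261/512 + 409/312·1 = 1/4 ✓
b·(c∘Ac): 128/5343·(-2877/1024) + 409/312·60/409 = 1/8 ✓
b·Ac²: 128/5343·(-2329/1664) + 409/312·474/5317 = 1/12 ✓
b·A²c: 409/312·13/409 = 1/24 ✓; 4 stages ⇒ order 4.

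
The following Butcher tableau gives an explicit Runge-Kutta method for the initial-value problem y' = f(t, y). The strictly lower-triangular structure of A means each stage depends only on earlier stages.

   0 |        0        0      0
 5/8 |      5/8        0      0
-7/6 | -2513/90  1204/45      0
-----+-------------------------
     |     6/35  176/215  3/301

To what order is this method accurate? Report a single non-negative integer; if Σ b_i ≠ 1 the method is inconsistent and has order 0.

3

b = (6/35, 176/215, 3/301)
c = (0, 5/8, -7/6)
Ac = (0, 0, 301/18)
Σ b_i: 6/35·1 + 176/215·1 + 3/301·1 = 1 ✓
b·c: 176/215·5/8 + 3/301·(-7/6) = 1/2 ✓
b·c²: 176/215·25/64 + 3/301·49/36 = 1/3 ✓
b·Ac: 3/301·301/18 = 1/6 ✓; 3 stages ⇒ order 3.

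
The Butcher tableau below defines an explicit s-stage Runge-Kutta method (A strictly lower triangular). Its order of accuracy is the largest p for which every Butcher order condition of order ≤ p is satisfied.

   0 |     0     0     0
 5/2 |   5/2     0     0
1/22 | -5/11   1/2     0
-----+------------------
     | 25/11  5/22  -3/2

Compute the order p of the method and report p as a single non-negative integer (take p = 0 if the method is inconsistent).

2

b = (25/11, 5/22, -3/2)
c = (0, 5/2, 1/22)
Ac = (0, 0, 5/4)
Σ b_i: 25/11·1 + 5/22·1 + (-3/2)·1 = 1 ✓
b·c: 5/22·5/2 + (-3/2)·1/22 = 1/2 ✓
b·c²: 5/22·25/4 + (-3/2)·1/484 = 343/242 ≠ 1/3 ⇒ order 2.
b·Ac: (-3/2)·5/4 = -15/8 ≠ 1/6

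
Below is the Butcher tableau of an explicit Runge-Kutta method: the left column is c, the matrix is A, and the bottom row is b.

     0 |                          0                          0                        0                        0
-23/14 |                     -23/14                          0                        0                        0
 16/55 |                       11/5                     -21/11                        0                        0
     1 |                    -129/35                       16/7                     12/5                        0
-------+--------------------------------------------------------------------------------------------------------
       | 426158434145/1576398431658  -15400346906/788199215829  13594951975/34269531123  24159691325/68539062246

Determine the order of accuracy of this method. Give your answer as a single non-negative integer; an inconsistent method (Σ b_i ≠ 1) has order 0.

b = (426158434145/1576398431658, -15400346906/788199215829, 13594951975/34269531123, 24159691325/68539062246)
c = (0, -23/14, 16/55, 1)
Ac = (0, 0, 69/22, -41192/13475)
Σ b_i: 426158434145/1576398431658·1 + (-15400346906/788199215829)·1 + 13594951975/34269531123·1 + 24159691325/68539062246·1 = 1 ✓
b·c: (-15400346906/788199215829)·(-23/14) + 13594951975/34269531123·16/55 + 24159691325/68539062246·1 = 1/2 ✓
b·c²: (-15400346906/788199215829)·529/196 + 13594951975/34269531123·256/3025 + 24159691325/68539062246·1 = 1/3 ✓
b·Ac: 13594951975/34269531123·69/22 + 24159691325/68539062246·(-41192/13475) = 1/6 ✓
b·c³: (-15400346906/788199215829)·(-12167/2744) + 13594951975/34269531123·4096/166375 + 24159691325/68539062246·1 = 7896855811959/17591692643140 ≠ 1/4 ⇒ order 3.
b·(c∘Ac): 13594951975/34269531123·552/605 + 24159691325/68539062246·(-41192/13475) = -24523135252/34269531123 ≠ 1/8
b·Ac²: 13594951975/34269531123·(-1587/308) + 24159691325/68539062246·33058196/5187875 = 10665920437759/52775077929420 ≠ 1/12
b·A²c: 24159691325/68539062246·414/55 = 30309430935/11423177041 ≠ 1/24

3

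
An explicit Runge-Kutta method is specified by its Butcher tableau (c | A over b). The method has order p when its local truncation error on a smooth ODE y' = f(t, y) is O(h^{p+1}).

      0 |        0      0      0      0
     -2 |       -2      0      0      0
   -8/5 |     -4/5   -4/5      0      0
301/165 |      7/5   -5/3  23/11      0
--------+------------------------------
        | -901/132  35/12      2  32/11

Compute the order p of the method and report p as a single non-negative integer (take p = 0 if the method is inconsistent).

b = (-901/132, 35/12, 2, 32/11)
c = (0, -2, -8/5, 301/165)
Ac = (0, 0, 8/5, -2/165)
Σ b_i: (-901/132)·1 + 35/12·1 + 2·1 + 32/11·1 = 1 ✓
b·c: 35/12·(-2) + 2·(-8/5) + 32/11·301/165 = -4509/1210 ≠ 1/2 ⇒ order 1.

1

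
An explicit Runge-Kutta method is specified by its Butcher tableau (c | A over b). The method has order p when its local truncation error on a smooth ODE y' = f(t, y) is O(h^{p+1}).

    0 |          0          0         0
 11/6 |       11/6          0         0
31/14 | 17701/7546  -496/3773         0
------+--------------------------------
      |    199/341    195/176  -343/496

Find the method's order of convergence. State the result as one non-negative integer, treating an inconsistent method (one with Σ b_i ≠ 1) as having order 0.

3

b = (199/341, 195/176, -343/496)
c = (0, 11/6, 31/14)
Ac = (0, 0, -248/1029)
Σ b_i: 199/341·1 + 195/176·1 + (-343/496)·1 = 1 ✓
b·c: 195/176·11/6 + (-343/496)·31/14 = 1/2 ✓
b·c²: 195/176·121/36 + (-343/496)·961/196 = 1/3 ✓
b·Ac: (-343/496)·(-248/1029) = 1/6 ✓; 3 stages ⇒ order 3.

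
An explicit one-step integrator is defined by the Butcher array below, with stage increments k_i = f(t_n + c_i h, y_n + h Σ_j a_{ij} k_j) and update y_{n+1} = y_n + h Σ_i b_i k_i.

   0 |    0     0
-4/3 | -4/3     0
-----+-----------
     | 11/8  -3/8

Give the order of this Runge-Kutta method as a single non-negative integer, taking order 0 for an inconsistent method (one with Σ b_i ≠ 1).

b = (11/8, -3/8)
c = (0, -4/3)
Σ b_i: 11/8·1 + (-3/8)·1 = 1 ✓
b·c: (-3/8)·(-4/3) = 1/2 ✓; 2 stages ⇒ order 2.

2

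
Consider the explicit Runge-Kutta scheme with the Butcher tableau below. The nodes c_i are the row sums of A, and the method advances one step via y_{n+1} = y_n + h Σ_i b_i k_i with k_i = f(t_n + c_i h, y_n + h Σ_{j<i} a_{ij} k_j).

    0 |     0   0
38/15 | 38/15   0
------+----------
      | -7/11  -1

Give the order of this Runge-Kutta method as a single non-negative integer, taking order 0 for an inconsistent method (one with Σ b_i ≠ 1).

b = (-7/11, -1)
c = (0, 38/15)
Σ b_i: (-7/11)·1 + (-1)·1 = -18/11 ≠ 1 ⇒ order 0.

0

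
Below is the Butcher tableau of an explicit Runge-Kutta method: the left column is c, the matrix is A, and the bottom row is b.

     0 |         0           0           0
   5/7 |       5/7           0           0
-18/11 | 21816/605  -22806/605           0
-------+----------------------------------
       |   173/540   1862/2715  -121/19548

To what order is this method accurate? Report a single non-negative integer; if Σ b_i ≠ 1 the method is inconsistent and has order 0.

3

b = (173/540, 1862/2715, -121/19548)
c = (0, 5/7, -18/11)
Ac = (0, 0, -3258/121)
Σ b_i: 173/540·1 + 1862/2715·1 + (-121/19548)·1 = 1 ✓
b·c: 1862/2715·5/7 + (-121/19548)·(-18/11) = 1/2 ✓
b·c²: 1862/2715·25/49 + (-121/19548)·324/121 = 1/3 ✓
b·Ac: (-121/19548)·(-3258/121) = 1/6 ✓; 3 stages ⇒ order 3.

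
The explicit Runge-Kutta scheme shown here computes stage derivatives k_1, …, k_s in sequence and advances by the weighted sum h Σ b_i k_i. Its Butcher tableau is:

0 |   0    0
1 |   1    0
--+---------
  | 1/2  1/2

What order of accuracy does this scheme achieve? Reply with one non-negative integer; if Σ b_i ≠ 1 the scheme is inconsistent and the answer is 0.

2

b = (1/2, 1/2)
c = (0, 1)
Σ b_i: 1/2·1 + 1/2·1 = 1 ✓
b·c: 1/2·1 = 1/2 ✓; 2 stages ⇒ order 2.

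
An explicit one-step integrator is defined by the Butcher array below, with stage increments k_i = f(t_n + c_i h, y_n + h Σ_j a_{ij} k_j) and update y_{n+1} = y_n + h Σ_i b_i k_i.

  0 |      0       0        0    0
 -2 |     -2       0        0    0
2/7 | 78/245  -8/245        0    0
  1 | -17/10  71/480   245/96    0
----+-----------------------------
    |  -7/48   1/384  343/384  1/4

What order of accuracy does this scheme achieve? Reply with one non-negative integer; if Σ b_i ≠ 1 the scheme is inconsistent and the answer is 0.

b = (-7/48, 1/384, 343/384, 1/4)
c = (0, -2, 2/7, 1)
Ac = (0, 0, 16/245, 13/30)
Σ b_i: (-7/48)·1 + 1/384·1 + 343/384·1 + 1/4·1 = 1 ✓
b·c: 1/384·(-2) + 343/384·2/7 + 1/4·1 = 1/2 ✓
b·c²: 1/384·4 + 343/384·4/49 + 1/4·1 = 1/3 ✓
b·Ac: 343/384·16/245 + 1/4·13/30 = 1/6 ✓
b·c³: 1/384·(-8) + 343/384·8/343 + 1/4·1 = 1/4 ✓
b·(c∘Ac): 343/384·32/1715 + 1/4·13/30 = 1/8 ✓
b·Ac²: 343/384·(-32/245) + 1/4·4/5 = 1/12 ✓
b·A²c: 1/4·1/6 = 1/24 ✓; 4 stages ⇒ order 4.

4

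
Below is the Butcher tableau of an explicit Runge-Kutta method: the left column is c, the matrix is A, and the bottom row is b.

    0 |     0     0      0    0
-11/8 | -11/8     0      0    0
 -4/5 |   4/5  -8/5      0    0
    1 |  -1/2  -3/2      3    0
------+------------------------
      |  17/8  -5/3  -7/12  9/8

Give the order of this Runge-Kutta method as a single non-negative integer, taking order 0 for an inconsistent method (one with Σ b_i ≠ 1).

b = (17/8, -5/3, -7/12, 9/8)
c = (0, -11/8, -4/5, 1)
Ac = (0, 0, 11/5, -27/80)
Σ b_i: 17/8·1 + (-5/3)·1 + (-7/12)·1 + 9/8·1 = 1 ✓
b·c: (-5/3)·(-11/8) + (-7/12)·(-4/5) + 9/8·1 = 233/60 ≠ 1/2 ⇒ order 1.

1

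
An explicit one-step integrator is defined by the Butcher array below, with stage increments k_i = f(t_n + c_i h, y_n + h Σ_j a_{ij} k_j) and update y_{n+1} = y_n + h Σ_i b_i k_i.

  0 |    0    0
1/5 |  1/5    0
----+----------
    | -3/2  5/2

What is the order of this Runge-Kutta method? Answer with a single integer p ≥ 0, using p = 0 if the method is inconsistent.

b = (-3/2, 5/2)
c = (0, 1/5)
Σ b_i: (-3/2)·1 + 5/2·1 = 1 ✓
b·c: 5/2·1/5 = 1/2 ✓; 2 stages ⇒ order 2.

2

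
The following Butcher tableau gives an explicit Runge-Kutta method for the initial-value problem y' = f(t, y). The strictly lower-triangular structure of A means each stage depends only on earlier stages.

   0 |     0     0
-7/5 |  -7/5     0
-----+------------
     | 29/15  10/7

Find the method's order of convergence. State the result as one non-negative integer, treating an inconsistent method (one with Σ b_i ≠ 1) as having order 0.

b = (29/15, 10/7)
c = (0, -7/5)
Σ b_i: 29/15·1 + 10/7·1 = 353/105 ≠ 1 ⇒ order 0.

0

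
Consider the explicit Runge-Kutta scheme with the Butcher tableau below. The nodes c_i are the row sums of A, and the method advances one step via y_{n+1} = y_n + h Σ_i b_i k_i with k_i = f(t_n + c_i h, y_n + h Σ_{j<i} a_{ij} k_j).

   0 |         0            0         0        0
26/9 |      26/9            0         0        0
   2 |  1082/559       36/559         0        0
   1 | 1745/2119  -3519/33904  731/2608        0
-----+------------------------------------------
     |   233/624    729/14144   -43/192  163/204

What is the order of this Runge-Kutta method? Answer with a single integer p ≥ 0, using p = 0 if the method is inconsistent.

b = (233/624, 729/14144, -43/192, 163/204)
c = (0, 26/9, 2, 1)
Ac = (0, 0, 8/43, 85/326)
Σ b_i: 233/624·1 + 729/14144·1 + (-43/192)·1 + 163/204·1 = 1 ✓
b·c: 729/14144·26/9 + (-43/192)·2 + 163/204·1 = 1/2 ✓
b·c²: 729/14144·676/81 + (-43/192)·4 + 163/204·1 = 1/3 ✓
b·Ac: (-43/192)·8/43 + 163/204·85/326 = 1/6 ✓
b·c³: 729/14144·17576/729 + (-43/192)·8 + 163/204·1 = 1/4 ✓
b·(c∘Ac): (-43/192)·16/43 + 163/204·85/326 = 1/8 ✓
b·Ac²: (-43/192)·208/387 + 163/204·374/1467 = 1/12 ✓
b·A²c: 163/204·17/326 = 1/24 ✓; 4 stages ⇒ order 4.

4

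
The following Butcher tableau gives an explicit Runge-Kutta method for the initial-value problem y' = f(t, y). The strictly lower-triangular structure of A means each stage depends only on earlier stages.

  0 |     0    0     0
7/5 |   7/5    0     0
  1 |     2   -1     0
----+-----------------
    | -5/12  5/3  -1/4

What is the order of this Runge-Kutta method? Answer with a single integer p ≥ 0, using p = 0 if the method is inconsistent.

1

b = (-5/12, 5/3, -1/4)
c = (0, 7/5, 1)
Ac = (0, 0, -7/5)
Σ b_i: (-5/12)·1 + 5/3·1 + (-1/4)·1 = 1 ✓
b·c: 5/3·7/5 + (-1/4)·1 = 25/12 ≠ 1/2 ⇒ order 1.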